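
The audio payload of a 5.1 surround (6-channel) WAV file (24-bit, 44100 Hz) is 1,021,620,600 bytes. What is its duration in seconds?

1,287 seconds

Byte rate = 44,100 × 3 × 6 = 793,800 bytes/s.
Duration = 1,021,620,600 / 793,800 = 1,287 s.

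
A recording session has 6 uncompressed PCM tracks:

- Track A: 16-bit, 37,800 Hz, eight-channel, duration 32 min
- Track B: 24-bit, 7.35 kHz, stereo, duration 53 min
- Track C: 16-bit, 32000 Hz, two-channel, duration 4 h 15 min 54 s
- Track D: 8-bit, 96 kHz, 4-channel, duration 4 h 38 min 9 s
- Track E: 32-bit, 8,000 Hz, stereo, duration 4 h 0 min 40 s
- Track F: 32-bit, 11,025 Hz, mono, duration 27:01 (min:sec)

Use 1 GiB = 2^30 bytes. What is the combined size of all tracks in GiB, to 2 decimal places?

9.94 GiB

Track A: 32 min = 1,920 s; 37,800 × 1,920 × 2 × 8 = 1,161,216,000 bytes.
Track B: 53 min = 3,180 s; 7,350 × 3,180 × 3 × 2 = 140,238,000 bytes.
Track C: 4 h 15 min 54 s = 15,354 s; 32,000 × 15,354 × 2 × 2 = 1,965,312,000 bytes.
Track D: 4 h 38 min 9 s = 16,689 s; 96,000 × 16,689 × 1 × 4 = 6,408,576,000 bytes.
Track E: 4 h 0 min 40 s = 14,440 s; 8,000 × 14,440 × 4 × 2 = 924,160,000 bytes.
Track F: 27:01 (min:sec) = 1,621 s; 11,025 × 1,621 × 4 × 1 = 71,486,100 bytes.
Total = 10,670,988,100 bytes = 9.94 GiB.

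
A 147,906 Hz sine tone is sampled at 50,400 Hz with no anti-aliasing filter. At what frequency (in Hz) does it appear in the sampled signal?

Nyquist = 50,400/2 = 25,200 Hz; 147,906 Hz exceeds it.
Alias = |147,906 − 3×50,400| = |147,906 − 151,200| = 3,294 Hz.

3,294 Hz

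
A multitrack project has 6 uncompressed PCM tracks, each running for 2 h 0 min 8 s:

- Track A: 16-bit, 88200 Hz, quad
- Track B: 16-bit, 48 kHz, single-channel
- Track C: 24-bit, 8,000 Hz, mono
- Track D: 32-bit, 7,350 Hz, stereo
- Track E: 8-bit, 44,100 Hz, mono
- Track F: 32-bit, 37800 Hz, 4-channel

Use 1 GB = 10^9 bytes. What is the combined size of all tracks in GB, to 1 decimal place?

11.1 GB

2 h 0 min 8 s = 7,208 s.
Track A: 88,200 × 7,208 × 2 × 4 = 5,085,964,800 bytes.
Track B: 48,000 × 7,208 × 2 × 1 = 691,968,000 bytes.
Track C: 8,000 × 7,208 × 3 × 1 = 172,992,000 bytes.
Track D: 7,350 × 7,208 × 4 × 2 = 423,830,400 bytes.
Track E: 44,100 × 7,208 × 1 × 1 = 317,872,800 bytes.
Track F: 37,800 × 7,208 × 4 × 4 = 4,359,398,400 bytes.
Total = 11,052,026,400 bytes = 11.1 GB.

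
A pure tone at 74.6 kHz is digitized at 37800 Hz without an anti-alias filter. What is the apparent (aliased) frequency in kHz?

Nyquist = 37,800/2 = 18,900 Hz; 74,600 Hz exceeds it.
Alias = |74,600 − 2×37,800| = |74,600 − 75,600| = 1,000 Hz = 1 kHz.

1 kHz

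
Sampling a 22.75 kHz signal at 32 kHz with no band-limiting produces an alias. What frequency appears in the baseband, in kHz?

9.25 kHz

Nyquist = 32,000/2 = 16,000 Hz; 22,750 Hz exceeds it.
Alias = |22,750 − 1×32,000| = |22,750 − 32,000| = 9,250 Hz = 9.25 kHz.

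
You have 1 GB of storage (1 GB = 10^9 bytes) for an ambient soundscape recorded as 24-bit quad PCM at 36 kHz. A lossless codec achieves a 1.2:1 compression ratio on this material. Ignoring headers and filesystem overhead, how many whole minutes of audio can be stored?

46 minutes

Uncompressed byte rate = 36,000 × 3 × 4 = 432,000 bytes/s.
After 1.2:1 compression, effective rate ≈ 360000 bytes/s.
Capacity = 1 × 1,000,000,000 = 1,000,000,000 bytes.
1,000,000,000 / effective rate ≈ 2777.78 s → 46 minutes.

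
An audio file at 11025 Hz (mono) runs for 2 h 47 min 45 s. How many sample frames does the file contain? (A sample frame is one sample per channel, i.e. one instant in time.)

110,966,625 sample frames

2 h 47 min 45 s = 10,065 s.
11,025 samples/s × 10,065 s = 110,966,625 frames.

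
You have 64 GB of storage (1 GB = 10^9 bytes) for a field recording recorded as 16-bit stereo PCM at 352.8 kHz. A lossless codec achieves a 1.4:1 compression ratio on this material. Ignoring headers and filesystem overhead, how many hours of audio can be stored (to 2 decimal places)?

Uncompressed byte rate = 352,800 × 2 × 2 = 1,411,200 bytes/s.
After 1.4:1 compression, effective rate ≈ 1008000 bytes/s.
Capacity = 64 × 1,000,000,000 = 64,000,000,000 bytes.
64,000,000,000 / effective rate ≈ 63492.06 s → 17.64 hours.

17.64 hours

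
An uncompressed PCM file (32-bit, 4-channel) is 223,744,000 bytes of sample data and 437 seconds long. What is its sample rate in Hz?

Bytes = sample_rate × seconds × bytes_per_sample × channels.
sample_rate = 223,744,000 / (437 × 4 × 4) = 223,744,000 / 6,992 = 32,000 Hz.

32,000 Hz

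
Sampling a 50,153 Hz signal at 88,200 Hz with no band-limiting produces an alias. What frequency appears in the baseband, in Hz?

Nyquist = 88,200/2 = 44,100 Hz; 50,153 Hz exceeds it.
Alias = |50,153 − 1×88,200| = |50,153 − 88,200| = 38,047 Hz.

38,047 Hz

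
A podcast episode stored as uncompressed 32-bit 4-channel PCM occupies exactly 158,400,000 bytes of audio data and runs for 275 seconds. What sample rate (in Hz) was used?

36,000 Hz

Bytes = sample_rate × seconds × bytes_per_sample × channels.
sample_rate = 158,400,000 / (275 × 4 × 4) = 158,400,000 / 4,400 = 36,000 Hz.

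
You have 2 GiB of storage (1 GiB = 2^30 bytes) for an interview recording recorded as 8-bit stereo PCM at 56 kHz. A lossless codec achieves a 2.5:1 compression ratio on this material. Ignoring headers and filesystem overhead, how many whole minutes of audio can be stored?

798 minutes

Uncompressed byte rate = 56,000 × 1 × 2 = 112,000 bytes/s.
After 2.5:1 compression, effective rate ≈ 44800 bytes/s.
Capacity = 2 × 1,073,741,824 = 2,147,483,648 bytes.
2,147,483,648 / effective rate ≈ 47934.9 s → 798 minutes.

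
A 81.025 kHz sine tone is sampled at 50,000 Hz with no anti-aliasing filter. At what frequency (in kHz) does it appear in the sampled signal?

Nyquist = 50,000/2 = 25,000 Hz; 81,025 Hz exceeds it.
Alias = |81,025 − 2×50,000| = |81,025 − 100,000| = 18,975 Hz = 18.975 kHz.

18.975 kHz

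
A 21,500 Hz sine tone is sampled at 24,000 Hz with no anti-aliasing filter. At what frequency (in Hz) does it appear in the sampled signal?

2,500 Hz

Nyquist = 24,000/2 = 12,000 Hz; 21,500 Hz exceeds it.
Alias = |21,500 − 1×24,000| = |21,500 − 24,000| = 2,500 Hz.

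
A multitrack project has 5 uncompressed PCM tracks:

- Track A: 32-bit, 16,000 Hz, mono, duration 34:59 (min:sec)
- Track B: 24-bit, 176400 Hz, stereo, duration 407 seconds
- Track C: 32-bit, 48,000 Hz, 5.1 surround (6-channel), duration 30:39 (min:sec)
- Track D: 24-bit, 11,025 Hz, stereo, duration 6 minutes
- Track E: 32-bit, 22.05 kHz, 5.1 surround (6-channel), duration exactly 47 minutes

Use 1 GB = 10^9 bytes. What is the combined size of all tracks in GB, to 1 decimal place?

4.2 GB

Track A: 34:59 (min:sec) = 2,099 s; 16,000 × 2,099 × 4 × 1 = 134,336,000 bytes.
Track B: 176,400 × 407 × 3 × 2 = 430,768,800 bytes.
Track C: 30:39 (min:sec) = 1,839 s; 48,000 × 1,839 × 4 × 6 = 2,118,528,000 bytes.
Track D: 6 minutes = 360 s; 11,025 × 360 × 3 × 2 = 23,814,000 bytes.
Track E: exactly 47 minutes = 2,820 s; 22,050 × 2,820 × 4 × 6 = 1,492,344,000 bytes.
Total = 4,199,790,800 bytes = 4.2 GB.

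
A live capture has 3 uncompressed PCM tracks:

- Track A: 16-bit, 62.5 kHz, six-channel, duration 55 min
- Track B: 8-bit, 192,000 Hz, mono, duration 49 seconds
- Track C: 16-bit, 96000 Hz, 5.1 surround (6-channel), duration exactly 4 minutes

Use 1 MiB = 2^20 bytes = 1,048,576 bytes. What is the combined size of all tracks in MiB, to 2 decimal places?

Track A: 55 min = 3,300 s; 62,500 × 3,300 × 2 × 6 = 2,475,000,000 bytes.
Track B: 192,000 × 49 × 1 × 1 = 9,408,000 bytes.
Track C: exactly 4 minutes = 240 s; 96,000 × 240 × 2 × 6 = 276,480,000 bytes.
Total = 2,760,888,000 bytes = 2632.99 MiB.

2632.99 MiB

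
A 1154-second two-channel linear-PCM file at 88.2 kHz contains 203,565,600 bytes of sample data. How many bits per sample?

8 bits

Bytes per sample = 203,565,600 / (88,200 × 1,154 × 2) = 203,565,600 / 203,565,600 = 1.
Bit depth = 1 × 8 = 8 bits.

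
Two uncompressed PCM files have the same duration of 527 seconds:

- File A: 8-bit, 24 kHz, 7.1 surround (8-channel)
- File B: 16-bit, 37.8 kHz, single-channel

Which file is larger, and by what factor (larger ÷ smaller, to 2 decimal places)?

File A: 24,000 × 1 × 8 = 192,000 bytes/s.
File B: 37,800 × 2 × 1 = 75,600 bytes/s.
File A is larger; ratio = 101,184,000 / 39,841,200 = 2.54.

File A, by a factor of 2.54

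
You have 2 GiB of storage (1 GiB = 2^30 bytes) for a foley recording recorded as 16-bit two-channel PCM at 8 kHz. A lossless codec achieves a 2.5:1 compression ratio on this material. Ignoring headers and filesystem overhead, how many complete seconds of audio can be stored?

Uncompressed byte rate = 8,000 × 2 × 2 = 32,000 bytes/s.
After 2.5:1 compression, effective rate ≈ 12800 bytes/s.
Capacity = 2 × 1,073,741,824 = 2,147,483,648 bytes.
2,147,483,648 / effective rate ≈ 167772.16 s → 167,772 seconds.

167,772 seconds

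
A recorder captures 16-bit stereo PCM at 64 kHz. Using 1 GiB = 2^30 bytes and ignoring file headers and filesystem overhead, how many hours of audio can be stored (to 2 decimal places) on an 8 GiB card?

9.32 hours

Uncompressed byte rate = 64,000 × 2 × 2 = 256,000 bytes/s.
Capacity = 8 × 1,073,741,824 = 8,589,934,592 bytes.
8,589,934,592 / 256,000 ≈ 33554.43 s → 9.32 hours.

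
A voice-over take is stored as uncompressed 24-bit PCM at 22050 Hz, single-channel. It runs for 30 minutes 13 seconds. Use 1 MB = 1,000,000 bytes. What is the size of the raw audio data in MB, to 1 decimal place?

Duration = 30 minutes 13 seconds = 1,813 s.
Bytes = 22,050 samples/s × 1,813 s × 3 bytes/sample × 1 ch = 119,929,950 bytes.
119,929,950 / 1,000,000 = 119.9 MB.

119.9 MB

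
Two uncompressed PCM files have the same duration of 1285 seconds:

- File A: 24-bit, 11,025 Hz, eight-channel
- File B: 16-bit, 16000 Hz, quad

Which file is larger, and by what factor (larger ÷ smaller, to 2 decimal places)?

File A, by a factor of 2.07

File A: 11,025 × 3 × 8 = 264,600 bytes/s.
File B: 16,000 × 2 × 4 = 128,000 bytes/s.
File A is larger; ratio = 340,011,000 / 164,480,000 = 2.07.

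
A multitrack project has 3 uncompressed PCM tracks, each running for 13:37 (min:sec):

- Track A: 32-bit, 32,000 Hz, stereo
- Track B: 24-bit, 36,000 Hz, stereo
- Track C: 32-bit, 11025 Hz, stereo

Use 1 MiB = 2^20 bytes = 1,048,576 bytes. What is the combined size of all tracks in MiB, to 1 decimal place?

13:37 (min:sec) = 817 s.
Track A: 32,000 × 817 × 4 × 2 = 209,152,000 bytes.
Track B: 36,000 × 817 × 3 × 2 = 176,472,000 bytes.
Track C: 11,025 × 817 × 4 × 2 = 72,059,400 bytes.
Total = 457,683,400 bytes = 436.5 MiB.

436.5 MiB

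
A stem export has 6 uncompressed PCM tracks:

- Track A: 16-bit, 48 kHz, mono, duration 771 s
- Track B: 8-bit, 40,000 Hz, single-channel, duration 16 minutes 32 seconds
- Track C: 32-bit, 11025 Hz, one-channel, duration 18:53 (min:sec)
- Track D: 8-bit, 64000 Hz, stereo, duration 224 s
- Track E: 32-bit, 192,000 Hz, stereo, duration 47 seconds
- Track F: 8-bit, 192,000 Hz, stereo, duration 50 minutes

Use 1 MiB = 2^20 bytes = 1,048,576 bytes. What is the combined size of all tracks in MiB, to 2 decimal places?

1350.90 MiB

Track A: 48,000 × 771 × 2 × 1 = 74,016,000 bytes.
Track B: 16 minutes 32 seconds = 992 s; 40,000 × 992 × 1 × 1 = 39,680,000 bytes.
Track C: 18:53 (min:sec) = 1,133 s; 11,025 × 1,133 × 4 × 1 = 49,965,300 bytes.
Track D: 64,000 × 224 × 1 × 2 = 28,672,000 bytes.
Track E: 192,000 × 47 × 4 × 2 = 72,192,000 bytes.
Track F: 50 minutes = 3,000 s; 192,000 × 3,000 × 1 × 2 = 1,152,000,000 bytes.
Total = 1,416,525,300 bytes = 1350.90 MiB.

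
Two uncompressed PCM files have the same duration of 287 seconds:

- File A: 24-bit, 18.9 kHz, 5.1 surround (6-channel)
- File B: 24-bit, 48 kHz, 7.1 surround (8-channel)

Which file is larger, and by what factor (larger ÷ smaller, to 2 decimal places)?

File A: 18,900 × 3 × 6 = 340,200 bytes/s.
File B: 48,000 × 3 × 8 = 1,152,000 bytes/s.
File B is larger; ratio = 330,624,000 / 97,637,400 = 3.39.

File B, by a factor of 3.39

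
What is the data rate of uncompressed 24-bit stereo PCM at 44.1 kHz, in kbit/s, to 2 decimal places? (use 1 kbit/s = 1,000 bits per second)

2116.80 kbit/s

Bit rate = 44,100 × 24 × 2 = 2,116,800 bits/s.
= 2116.80 kbit/s.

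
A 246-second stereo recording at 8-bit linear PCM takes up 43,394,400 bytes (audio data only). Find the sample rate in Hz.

88,200 Hz

Bytes = sample_rate × seconds × bytes_per_sample × channels.
sample_rate = 43,394,400 / (246 × 1 × 2) = 43,394,400 / 492 = 88,200 Hz.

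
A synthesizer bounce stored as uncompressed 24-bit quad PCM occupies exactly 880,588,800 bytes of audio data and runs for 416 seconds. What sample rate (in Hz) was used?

176,400 Hz

Bytes = sample_rate × seconds × bytes_per_sample × channels.
sample_rate = 880,588,800 / (416 × 3 × 4) = 880,588,800 / 4,992 = 176,400 Hz.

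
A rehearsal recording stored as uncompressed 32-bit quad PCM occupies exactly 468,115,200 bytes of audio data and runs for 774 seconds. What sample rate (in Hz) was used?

Bytes = sample_rate × seconds × bytes_per_sample × channels.
sample_rate = 468,115,200 / (774 × 4 × 4) = 468,115,200 / 12,384 = 37,800 Hz.

37,800 Hz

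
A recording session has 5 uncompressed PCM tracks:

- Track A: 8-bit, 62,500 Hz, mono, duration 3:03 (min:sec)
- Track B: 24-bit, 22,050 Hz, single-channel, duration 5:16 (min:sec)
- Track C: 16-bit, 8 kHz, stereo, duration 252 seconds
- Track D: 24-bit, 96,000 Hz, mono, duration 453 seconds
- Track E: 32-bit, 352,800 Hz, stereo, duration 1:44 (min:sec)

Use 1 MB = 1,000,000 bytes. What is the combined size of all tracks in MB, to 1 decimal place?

Track A: 3:03 (min:sec) = 183 s; 62,500 × 183 × 1 × 1 = 11,437,500 bytes.
Track B: 5:16 (min:sec) = 316 s; 22,050 × 316 × 3 × 1 = 20,903,400 bytes.
Track C: 8,000 × 252 × 2 × 2 = 8,064,000 bytes.
Track D: 96,000 × 453 × 3 × 1 = 130,464,000 bytes.
Track E: 1:44 (min:sec) = 104 s; 352,800 × 104 × 4 × 2 = 293,529,600 bytes.
Total = 464,398,500 bytes = 464.4 MB.

464.4 MB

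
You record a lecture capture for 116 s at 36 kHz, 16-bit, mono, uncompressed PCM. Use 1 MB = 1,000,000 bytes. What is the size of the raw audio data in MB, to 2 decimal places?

Bytes = 36,000 samples/s × 116 s × 2 bytes/sample × 1 ch = 8,352,000 bytes.
8,352,000 / 1,000,000 = 8.35 MB.

8.35 MB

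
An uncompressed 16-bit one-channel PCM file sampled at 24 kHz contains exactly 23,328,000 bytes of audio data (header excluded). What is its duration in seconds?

Byte rate = 24,000 × 2 × 1 = 48,000 bytes/s.
Duration = 23,328,000 / 48,000 = 486 s.

486 seconds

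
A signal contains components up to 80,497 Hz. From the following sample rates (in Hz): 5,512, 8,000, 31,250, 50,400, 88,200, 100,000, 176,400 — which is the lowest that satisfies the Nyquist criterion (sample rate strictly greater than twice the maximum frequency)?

Need sample rate > 2 × 80,497 = 160,994 Hz.
Lowest listed rate above 160,994 Hz is 176,400 Hz.

176,400 Hz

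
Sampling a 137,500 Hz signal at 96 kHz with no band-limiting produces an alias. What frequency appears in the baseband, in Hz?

41,500 Hz

Nyquist = 96,000/2 = 48,000 Hz; 137,500 Hz exceeds it.
Alias = |137,500 − 1×96,000| = |137,500 − 96,000| = 41,500 Hz.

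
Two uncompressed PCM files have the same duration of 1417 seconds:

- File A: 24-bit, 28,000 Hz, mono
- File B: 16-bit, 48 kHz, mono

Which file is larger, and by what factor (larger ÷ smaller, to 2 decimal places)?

File A: 28,000 × 3 × 1 = 84,000 bytes/s.
File B: 48,000 × 2 × 1 = 96,000 bytes/s.
File B is larger; ratio = 136,032,000 / 119,028,000 = 1.14.

File B, by a factor of 1.14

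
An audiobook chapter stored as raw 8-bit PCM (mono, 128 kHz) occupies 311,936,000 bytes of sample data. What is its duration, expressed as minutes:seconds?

40:37

Byte rate = 128,000 × 1 × 1 = 128,000 bytes/s.
Duration = 311,936,000 / 128,000 = 2,437 s.
2,437 s = 40:37.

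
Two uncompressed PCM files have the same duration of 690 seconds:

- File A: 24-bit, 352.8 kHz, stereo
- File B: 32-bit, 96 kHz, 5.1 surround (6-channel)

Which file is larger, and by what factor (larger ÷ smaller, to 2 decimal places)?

File B, by a factor of 1.09

File A: 352,800 × 3 × 2 = 2,116,800 bytes/s.
File B: 96,000 × 4 × 6 = 2,304,000 bytes/s.
File B is larger; ratio = 1,589,760,000 / 1,460,592,000 = 1.09.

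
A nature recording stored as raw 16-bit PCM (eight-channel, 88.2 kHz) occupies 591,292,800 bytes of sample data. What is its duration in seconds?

Byte rate = 88,200 × 2 × 8 = 1,411,200 bytes/s.
Duration = 591,292,800 / 1,411,200 = 419 s.

419 seconds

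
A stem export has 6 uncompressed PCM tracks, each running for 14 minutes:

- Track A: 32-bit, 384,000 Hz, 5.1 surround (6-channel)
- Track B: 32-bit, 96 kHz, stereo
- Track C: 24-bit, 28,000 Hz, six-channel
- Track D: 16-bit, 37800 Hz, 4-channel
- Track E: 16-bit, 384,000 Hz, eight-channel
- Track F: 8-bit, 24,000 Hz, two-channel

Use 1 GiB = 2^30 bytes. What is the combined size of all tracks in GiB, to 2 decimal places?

14 minutes = 840 s.
Track A: 384,000 × 840 × 4 × 6 = 7,741,440,000 bytes.
Track B: 96,000 × 840 × 4 × 2 = 645,120,000 bytes.
Track C: 28,000 × 840 × 3 × 6 = 423,360,000 bytes.
Track D: 37,800 × 840 × 2 × 4 = 254,016,000 bytes.
Track E: 384,000 × 840 × 2 × 8 = 5,160,960,000 bytes.
Track F: 24,000 × 840 × 1 × 2 = 40,320,000 bytes.
Total = 14,265,216,000 bytes = 13.29 GiB.

13.29 GiB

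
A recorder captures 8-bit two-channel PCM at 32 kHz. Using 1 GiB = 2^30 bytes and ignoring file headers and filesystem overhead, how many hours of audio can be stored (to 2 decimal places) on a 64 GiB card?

298.26 hours

Uncompressed byte rate = 32,000 × 1 × 2 = 64,000 bytes/s.
Capacity = 64 × 1,073,741,824 = 68,719,476,736 bytes.
68,719,476,736 / 64,000 ≈ 1073741.82 s → 298.26 hours.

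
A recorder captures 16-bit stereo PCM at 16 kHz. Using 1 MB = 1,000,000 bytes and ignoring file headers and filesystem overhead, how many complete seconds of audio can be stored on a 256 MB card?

4,000 seconds

Uncompressed byte rate = 16,000 × 2 × 2 = 64,000 bytes/s.
Capacity = 256 × 1,000,000 = 256,000,000 bytes.
256,000,000 / 64,000 ≈ 4000 s → 4,000 seconds.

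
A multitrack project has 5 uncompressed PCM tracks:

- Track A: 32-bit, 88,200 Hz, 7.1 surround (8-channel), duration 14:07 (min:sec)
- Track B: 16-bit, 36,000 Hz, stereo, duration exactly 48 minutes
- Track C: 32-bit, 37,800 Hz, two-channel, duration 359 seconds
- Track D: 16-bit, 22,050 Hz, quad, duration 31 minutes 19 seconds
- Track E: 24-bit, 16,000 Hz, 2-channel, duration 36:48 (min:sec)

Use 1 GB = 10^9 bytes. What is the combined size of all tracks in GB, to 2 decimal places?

Track A: 14:07 (min:sec) = 847 s; 88,200 × 847 × 4 × 8 = 2,390,572,800 bytes.
Track B: exactly 48 minutes = 2,880 s; 36,000 × 2,880 × 2 × 2 = 414,720,000 bytes.
Track C: 37,800 × 359 × 4 × 2 = 108,561,600 bytes.
Track D: 31 minutes 19 seconds = 1,879 s; 22,050 × 1,879 × 2 × 4 = 331,455,600 bytes.
Track E: 36:48 (min:sec) = 2,208 s; 16,000 × 2,208 × 3 × 2 = 211,968,000 bytes.
Total = 3,457,278,000 bytes = 3.46 GB.

3.46 GB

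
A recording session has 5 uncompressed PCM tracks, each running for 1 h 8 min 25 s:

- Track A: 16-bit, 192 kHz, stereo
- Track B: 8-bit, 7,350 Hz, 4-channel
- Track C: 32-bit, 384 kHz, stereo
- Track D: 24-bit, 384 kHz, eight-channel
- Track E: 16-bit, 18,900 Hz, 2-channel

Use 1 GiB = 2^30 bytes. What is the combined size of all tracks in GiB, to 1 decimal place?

50.3 GiB

1 h 8 min 25 s = 4,105 s.
Track A: 192,000 × 4,105 × 2 × 2 = 3,152,640,000 bytes.
Track B: 7,350 × 4,105 × 1 × 4 = 120,687,000 bytes.
Track C: 384,000 × 4,105 × 4 × 2 = 12,610,560,000 bytes.
Track D: 384,000 × 4,105 × 3 × 8 = 37,831,680,000 bytes.
Track E: 18,900 × 4,105 × 2 × 2 = 310,338,000 bytes.
Total = 54,025,905,000 bytes = 50.3 GiB.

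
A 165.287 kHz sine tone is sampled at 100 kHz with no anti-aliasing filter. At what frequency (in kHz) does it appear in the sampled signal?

34.713 kHz

Nyquist = 100,000/2 = 50,000 Hz; 165,287 Hz exceeds it.
Alias = |165,287 − 2×100,000| = |165,287 − 200,000| = 34,713 Hz = 34.713 kHz.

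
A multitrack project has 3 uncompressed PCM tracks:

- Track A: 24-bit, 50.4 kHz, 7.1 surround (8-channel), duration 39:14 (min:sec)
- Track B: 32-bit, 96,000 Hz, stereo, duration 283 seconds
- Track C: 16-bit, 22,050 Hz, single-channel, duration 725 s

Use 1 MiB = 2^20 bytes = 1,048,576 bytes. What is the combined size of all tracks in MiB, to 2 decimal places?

2953.26 MiB

Track A: 39:14 (min:sec) = 2,354 s; 50,400 × 2,354 × 3 × 8 = 2,847,398,400 bytes.
Track B: 96,000 × 283 × 4 × 2 = 217,344,000 bytes.
Track C: 22,050 × 725 × 2 × 1 = 31,972,500 bytes.
Total = 3,096,714,900 bytes = 2953.26 MiB.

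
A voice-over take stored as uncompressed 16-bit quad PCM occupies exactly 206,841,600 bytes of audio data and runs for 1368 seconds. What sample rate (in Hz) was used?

Bytes = sample_rate × seconds × bytes_per_sample × channels.
sample_rate = 206,841,600 / (1,368 × 2 × 4) = 206,841,600 / 10,944 = 18,900 Hz.

18,900 Hz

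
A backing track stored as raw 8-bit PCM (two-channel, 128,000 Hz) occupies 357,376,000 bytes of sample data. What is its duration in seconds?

1,396 seconds

Byte rate = 128,000 × 1 × 2 = 256,000 bytes/s.
Duration = 357,376,000 / 256,000 = 1,396 s.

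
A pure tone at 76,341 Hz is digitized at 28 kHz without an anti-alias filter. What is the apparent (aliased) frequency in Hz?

7,659 Hz

Nyquist = 28,000/2 = 14,000 Hz; 76,341 Hz exceeds it.
Alias = |76,341 − 3×28,000| = |76,341 − 84,000| = 7,659 Hz.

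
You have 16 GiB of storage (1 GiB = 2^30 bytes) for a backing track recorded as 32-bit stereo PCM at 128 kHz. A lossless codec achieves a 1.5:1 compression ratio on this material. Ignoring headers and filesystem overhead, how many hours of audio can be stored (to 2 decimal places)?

6.99 hours

Uncompressed byte rate = 128,000 × 4 × 2 = 1,024,000 bytes/s.
After 1.5:1 compression, effective rate ≈ 682666.67 bytes/s.
Capacity = 16 × 1,073,741,824 = 17,179,869,184 bytes.
17,179,869,184 / effective rate ≈ 25165.82 s → 6.99 hours.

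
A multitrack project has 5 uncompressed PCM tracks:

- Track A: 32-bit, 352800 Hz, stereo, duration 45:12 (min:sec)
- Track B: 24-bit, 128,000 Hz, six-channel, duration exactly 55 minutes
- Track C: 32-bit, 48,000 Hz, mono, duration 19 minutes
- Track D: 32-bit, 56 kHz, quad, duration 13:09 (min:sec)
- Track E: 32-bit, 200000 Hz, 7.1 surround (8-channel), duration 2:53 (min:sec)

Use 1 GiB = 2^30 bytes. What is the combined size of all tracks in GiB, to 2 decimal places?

Track A: 45:12 (min:sec) = 2,712 s; 352,800 × 2,712 × 4 × 2 = 7,654,348,800 bytes.
Track B: exactly 55 minutes = 3,300 s; 128,000 × 3,300 × 3 × 6 = 7,603,200,000 bytes.
Track C: 19 minutes = 1,140 s; 48,000 × 1,140 × 4 × 1 = 218,880,000 bytes.
Track D: 13:09 (min:sec) = 789 s; 56,000 × 789 × 4 × 4 = 706,944,000 bytes.
Track E: 2:53 (min:sec) = 173 s; 200,000 × 173 × 4 × 8 = 1,107,200,000 bytes.
Total = 17,290,572,800 bytes = 16.10 GiB.

16.10 GiB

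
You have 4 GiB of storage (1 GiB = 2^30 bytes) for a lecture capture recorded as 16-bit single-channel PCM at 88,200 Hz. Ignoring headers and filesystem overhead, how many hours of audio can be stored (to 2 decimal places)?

6.76 hours

Uncompressed byte rate = 88,200 × 2 × 1 = 176,400 bytes/s.
Capacity = 4 × 1,073,741,824 = 4,294,967,296 bytes.
4,294,967,296 / 176,400 ≈ 24347.89 s → 6.76 hours.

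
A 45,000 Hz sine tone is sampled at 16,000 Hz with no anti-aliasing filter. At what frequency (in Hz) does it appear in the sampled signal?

3,000 Hz

Nyquist = 16,000/2 = 8,000 Hz; 45,000 Hz exceeds it.
Alias = |45,000 − 3×16,000| = |45,000 − 48,000| = 3,000 Hz.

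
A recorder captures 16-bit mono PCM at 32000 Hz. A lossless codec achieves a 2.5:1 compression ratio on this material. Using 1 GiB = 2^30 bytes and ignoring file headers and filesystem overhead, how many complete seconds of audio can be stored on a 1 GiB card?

41,943 seconds

Uncompressed byte rate = 32,000 × 2 × 1 = 64,000 bytes/s.
After 2.5:1 compression, effective rate ≈ 25600 bytes/s.
Capacity = 1 × 1,073,741,824 = 1,073,741,824 bytes.
1,073,741,824 / effective rate ≈ 41943.04 s → 41,943 seconds.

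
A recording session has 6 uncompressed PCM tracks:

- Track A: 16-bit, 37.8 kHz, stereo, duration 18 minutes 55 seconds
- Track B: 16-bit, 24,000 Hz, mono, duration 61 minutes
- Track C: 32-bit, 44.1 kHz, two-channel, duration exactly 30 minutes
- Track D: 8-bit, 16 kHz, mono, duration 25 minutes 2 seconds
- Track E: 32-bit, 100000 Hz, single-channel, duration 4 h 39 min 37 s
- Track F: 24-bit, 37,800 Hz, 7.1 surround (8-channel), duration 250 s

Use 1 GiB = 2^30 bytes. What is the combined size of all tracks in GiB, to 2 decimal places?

Track A: 18 minutes 55 seconds = 1,135 s; 37,800 × 1,135 × 2 × 2 = 171,612,000 bytes.
Track B: 61 minutes = 3,660 s; 24,000 × 3,660 × 2 × 1 = 175,680,000 bytes.
Track C: exactly 30 minutes = 1,800 s; 44,100 × 1,800 × 4 × 2 = 635,040,000 bytes.
Track D: 25 minutes 2 seconds = 1,502 s; 16,000 × 1,502 × 1 × 1 = 24,032,000 bytes.
Track E: 4 h 39 min 37 s = 16,777 s; 100,000 × 16,777 × 4 × 1 = 6,710,800,000 bytes.
Track F: 37,800 × 250 × 3 × 8 = 226,800,000 bytes.
Total = 7,943,964,000 bytes = 7.40 GiB.

7.40 GiB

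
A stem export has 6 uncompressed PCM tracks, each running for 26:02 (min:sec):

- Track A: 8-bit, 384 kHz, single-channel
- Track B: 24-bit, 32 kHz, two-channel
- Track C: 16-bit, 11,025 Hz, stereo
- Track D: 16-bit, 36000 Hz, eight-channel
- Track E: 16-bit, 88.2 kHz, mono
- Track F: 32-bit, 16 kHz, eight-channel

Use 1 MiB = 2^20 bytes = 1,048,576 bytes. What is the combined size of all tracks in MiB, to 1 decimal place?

2807.2 MiB

26:02 (min:sec) = 1,562 s.
Track A: 384,000 × 1,562 × 1 × 1 = 599,808,000 bytes.
Track B: 32,000 × 1,562 × 3 × 2 = 299,904,000 bytes.
Track C: 11,025 × 1,562 × 2 × 2 = 68,884,200 bytes.
Track D: 36,000 × 1,562 × 2 × 8 = 899,712,000 bytes.
Track E: 88,200 × 1,562 × 2 × 1 = 275,536,800 bytes.
Track F: 16,000 × 1,562 × 4 × 8 = 799,744,000 bytes.
Total = 2,943,589,000 bytes = 2807.2 MiB.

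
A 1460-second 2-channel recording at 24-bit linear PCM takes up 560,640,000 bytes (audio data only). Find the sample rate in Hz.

64,000 Hz

Bytes = sample_rate × seconds × bytes_per_sample × channels.
sample_rate = 560,640,000 / (1,460 × 3 × 2) = 560,640,000 / 8,760 = 64,000 Hz.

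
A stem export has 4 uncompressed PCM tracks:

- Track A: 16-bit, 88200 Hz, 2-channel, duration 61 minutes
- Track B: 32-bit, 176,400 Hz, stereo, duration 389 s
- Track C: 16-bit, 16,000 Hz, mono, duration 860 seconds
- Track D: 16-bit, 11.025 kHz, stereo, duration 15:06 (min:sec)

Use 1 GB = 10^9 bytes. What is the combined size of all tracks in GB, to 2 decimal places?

Track A: 61 minutes = 3,660 s; 88,200 × 3,660 × 2 × 2 = 1,291,248,000 bytes.
Track B: 176,400 × 389 × 4 × 2 = 548,956,800 bytes.
Track C: 16,000 × 860 × 2 × 1 = 27,520,000 bytes.
Track D: 15:06 (min:sec) = 906 s; 11,025 × 906 × 2 × 2 = 39,954,600 bytes.
Total = 1,907,679,400 bytes = 1.91 GB.

1.91 GB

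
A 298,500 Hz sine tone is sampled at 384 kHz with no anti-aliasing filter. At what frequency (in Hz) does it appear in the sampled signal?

Nyquist = 384,000/2 = 192,000 Hz; 298,500 Hz exceeds it.
Alias = |298,500 − 1×384,000| = |298,500 − 384,000| = 85,500 Hz.

85,500 Hz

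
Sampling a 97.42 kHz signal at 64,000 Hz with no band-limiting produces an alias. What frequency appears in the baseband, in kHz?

30.58 kHz

Nyquist = 64,000/2 = 32,000 Hz; 97,420 Hz exceeds it.
Alias = |97,420 − 2×64,000| = |97,420 − 128,000| = 30,580 Hz = 30.58 kHz.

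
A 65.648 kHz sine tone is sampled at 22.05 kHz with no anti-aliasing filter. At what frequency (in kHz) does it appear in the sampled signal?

Nyquist = 22,050/2 = 11,025 Hz; 65,648 Hz exceeds it.
Alias = |65,648 − 3×22,050| = |65,648 − 66,150| = 502 Hz = 0.502 kHz.

0.502 kHz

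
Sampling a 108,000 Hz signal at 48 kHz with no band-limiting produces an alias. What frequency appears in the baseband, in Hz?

12,000 Hz

Nyquist = 48,000/2 = 24,000 Hz; 108,000 Hz exceeds it.
Alias = |108,000 − 2×48,000| = |108,000 − 96,000| = 12,000 Hz.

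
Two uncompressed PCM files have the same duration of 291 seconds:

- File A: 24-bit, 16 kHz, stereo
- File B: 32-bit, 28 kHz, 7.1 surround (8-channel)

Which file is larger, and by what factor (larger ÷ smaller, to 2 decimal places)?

File A: 16,000 × 3 × 2 = 96,000 bytes/s.
File B: 28,000 × 4 × 8 = 896,000 bytes/s.
File B is larger; ratio = 260,736,000 / 27,936,000 = 9.33.

File B, by a factor of 9.33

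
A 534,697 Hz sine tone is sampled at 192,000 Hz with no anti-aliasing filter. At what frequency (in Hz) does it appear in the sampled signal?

Nyquist = 192,000/2 = 96,000 Hz; 534,697 Hz exceeds it.
Alias = |534,697 − 3×192,000| = |534,697 − 576,000| = 41,303 Hz.

41,303 Hz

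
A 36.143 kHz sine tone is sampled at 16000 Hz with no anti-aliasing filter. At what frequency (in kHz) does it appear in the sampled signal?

Nyquist = 16,000/2 = 8,000 Hz; 36,143 Hz exceeds it.
Alias = |36,143 − 2×16,000| = |36,143 − 32,000| = 4,143 Hz = 4.143 kHz.

4.143 kHz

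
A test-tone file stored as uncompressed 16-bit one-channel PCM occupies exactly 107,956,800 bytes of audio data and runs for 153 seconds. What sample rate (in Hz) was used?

Bytes = sample_rate × seconds × bytes_per_sample × channels.
sample_rate = 107,956,800 / (153 × 2 × 1) = 107,956,800 / 306 = 352,800 Hz.

352,800 Hz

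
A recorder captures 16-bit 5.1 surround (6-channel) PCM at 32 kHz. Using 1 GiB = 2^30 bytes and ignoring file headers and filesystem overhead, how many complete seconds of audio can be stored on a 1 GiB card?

Uncompressed byte rate = 32,000 × 2 × 6 = 384,000 bytes/s.
Capacity = 1 × 1,073,741,824 = 1,073,741,824 bytes.
1,073,741,824 / 384,000 ≈ 2796.2 s → 2,796 seconds.

2,796 seconds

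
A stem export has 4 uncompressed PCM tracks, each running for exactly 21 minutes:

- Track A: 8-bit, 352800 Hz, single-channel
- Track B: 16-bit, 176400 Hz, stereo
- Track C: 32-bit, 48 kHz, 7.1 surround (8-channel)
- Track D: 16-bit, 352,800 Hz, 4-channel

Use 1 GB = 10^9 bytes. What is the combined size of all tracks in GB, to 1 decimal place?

6.8 GB

exactly 21 minutes = 1,260 s.
Track A: 352,800 × 1,260 × 1 × 1 = 444,528,000 bytes.
Track B: 176,400 × 1,260 × 2 × 2 = 889,056,000 bytes.
Track C: 48,000 × 1,260 × 4 × 8 = 1,935,360,000 bytes.
Track D: 352,800 × 1,260 × 2 × 4 = 3,556,224,000 bytes.
Total = 6,825,168,000 bytes = 6.8 GB.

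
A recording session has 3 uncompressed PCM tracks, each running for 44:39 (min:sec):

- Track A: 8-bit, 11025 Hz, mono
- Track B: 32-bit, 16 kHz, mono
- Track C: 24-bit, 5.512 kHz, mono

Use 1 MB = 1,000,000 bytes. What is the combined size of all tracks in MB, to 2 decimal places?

44:39 (min:sec) = 2,679 s.
Track A: 11,025 × 2,679 × 1 × 1 = 29,535,975 bytes.
Track B: 16,000 × 2,679 × 4 × 1 = 171,456,000 bytes.
Track C: 5,512 × 2,679 × 3 × 1 = 44,299,944 bytes.
Total = 245,291,919 bytes = 245.29 MB.

245.29 MB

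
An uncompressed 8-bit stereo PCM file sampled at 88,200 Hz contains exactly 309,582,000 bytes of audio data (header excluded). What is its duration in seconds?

1,755 seconds

Byte rate = 88,200 × 1 × 2 = 176,400 bytes/s.
Duration = 309,582,000 / 176,400 = 1,755 s.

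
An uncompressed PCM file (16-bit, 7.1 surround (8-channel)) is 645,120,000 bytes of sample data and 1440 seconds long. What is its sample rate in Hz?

28,000 Hz

Bytes = sample_rate × seconds × bytes_per_sample × channels.
sample_rate = 645,120,000 / (1,440 × 2 × 8) = 645,120,000 / 23,040 = 28,000 Hz.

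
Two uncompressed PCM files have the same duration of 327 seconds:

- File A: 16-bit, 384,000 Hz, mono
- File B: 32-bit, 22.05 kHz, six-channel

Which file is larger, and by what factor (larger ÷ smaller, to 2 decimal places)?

File A: 384,000 × 2 × 1 = 768,000 bytes/s.
File B: 22,050 × 4 × 6 = 529,200 bytes/s.
File A is larger; ratio = 251,136,000 / 173,048,400 = 1.45.

File A, by a factor of 1.45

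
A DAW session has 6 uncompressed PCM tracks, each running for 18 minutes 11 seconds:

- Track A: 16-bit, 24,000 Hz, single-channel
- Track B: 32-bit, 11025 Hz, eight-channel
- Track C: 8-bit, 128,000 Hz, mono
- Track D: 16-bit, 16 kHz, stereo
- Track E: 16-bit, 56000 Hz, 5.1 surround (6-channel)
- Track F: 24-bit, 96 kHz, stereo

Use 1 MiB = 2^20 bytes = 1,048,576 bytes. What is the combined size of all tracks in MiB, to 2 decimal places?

1915.28 MiB

18 minutes 11 seconds = 1,091 s.
Track A: 24,000 × 1,091 × 2 × 1 = 52,368,000 bytes.
Track B: 11,025 × 1,091 × 4 × 8 = 384,904,800 bytes.
Track C: 128,000 × 1,091 × 1 × 1 = 139,648,000 bytes.
Track D: 16,000 × 1,091 × 2 × 2 = 69,824,000 bytes.
Track E: 56,000 × 1,091 × 2 × 6 = 733,152,000 bytes.
Track F: 96,000 × 1,091 × 3 × 2 = 628,416,000 bytes.
Total = 2,008,312,800 bytes = 1915.28 MiB.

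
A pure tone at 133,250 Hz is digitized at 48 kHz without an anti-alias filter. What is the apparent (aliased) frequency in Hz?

Nyquist = 48,000/2 = 24,000 Hz; 133,250 Hz exceeds it.
Alias = |133,250 − 3×48,000| = |133,250 − 144,000| = 10,750 Hz.

10,750 Hz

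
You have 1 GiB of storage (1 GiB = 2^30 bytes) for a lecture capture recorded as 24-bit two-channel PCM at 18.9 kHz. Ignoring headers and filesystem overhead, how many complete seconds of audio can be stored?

9,468 seconds

Uncompressed byte rate = 18,900 × 3 × 2 = 113,400 bytes/s.
Capacity = 1 × 1,073,741,824 = 1,073,741,824 bytes.
1,073,741,824 / 113,400 ≈ 9468.62 s → 9,468 seconds.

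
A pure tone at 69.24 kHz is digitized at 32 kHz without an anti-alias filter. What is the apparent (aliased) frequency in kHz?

Nyquist = 32,000/2 = 16,000 Hz; 69,240 Hz exceeds it.
Alias = |69,240 − 2×32,000| = |69,240 − 64,000| = 5,240 Hz = 5.24 kHz.

5.24 kHz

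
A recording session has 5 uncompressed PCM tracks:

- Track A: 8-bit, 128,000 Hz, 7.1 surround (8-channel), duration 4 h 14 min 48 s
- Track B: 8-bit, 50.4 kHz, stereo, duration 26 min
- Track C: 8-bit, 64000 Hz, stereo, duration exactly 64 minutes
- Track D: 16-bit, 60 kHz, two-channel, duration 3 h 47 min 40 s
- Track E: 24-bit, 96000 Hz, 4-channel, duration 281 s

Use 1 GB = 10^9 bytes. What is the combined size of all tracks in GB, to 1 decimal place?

19.9 GB

Track A: 4 h 14 min 48 s = 15,288 s; 128,000 × 15,288 × 1 × 8 = 15,654,912,000 bytes.
Track B: 26 min = 1,560 s; 50,400 × 1,560 × 1 × 2 = 157,248,000 bytes.
Track C: exactly 64 minutes = 3,840 s; 64,000 × 3,840 × 1 × 2 = 491,520,000 bytes.
Track D: 3 h 47 min 40 s = 13,660 s; 60,000 × 13,660 × 2 × 2 = 3,278,400,000 bytes.
Track E: 96,000 × 281 × 3 × 4 = 323,712,000 bytes.
Total = 19,905,792,000 bytes = 19.9 GB.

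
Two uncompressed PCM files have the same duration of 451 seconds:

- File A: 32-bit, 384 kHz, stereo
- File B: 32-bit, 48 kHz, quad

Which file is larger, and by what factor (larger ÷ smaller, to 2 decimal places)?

File A, by a factor of 4.00

File A: 384,000 × 4 × 2 = 3,072,000 bytes/s.
File B: 48,000 × 4 × 4 = 768,000 bytes/s.
File A is larger; ratio = 1,385,472,000 / 346,368,000 = 4.00.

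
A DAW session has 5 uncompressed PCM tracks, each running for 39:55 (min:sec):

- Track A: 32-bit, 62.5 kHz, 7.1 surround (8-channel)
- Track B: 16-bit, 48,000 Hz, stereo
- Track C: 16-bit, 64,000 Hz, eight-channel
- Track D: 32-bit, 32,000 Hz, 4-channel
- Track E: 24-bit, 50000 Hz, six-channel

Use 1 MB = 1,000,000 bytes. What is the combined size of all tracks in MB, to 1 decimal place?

11084.1 MB

39:55 (min:sec) = 2,395 s.
Track A: 62,500 × 2,395 × 4 × 8 = 4,790,000,000 bytes.
Track B: 48,000 × 2,395 × 2 × 2 = 459,840,000 bytes.
Track C: 64,000 × 2,395 × 2 × 8 = 2,452,480,000 bytes.
Track D: 32,000 × 2,395 × 4 × 4 = 1,226,240,000 bytes.
Track E: 50,000 × 2,395 × 3 × 6 = 2,155,500,000 bytes.
Total = 11,084,060,000 bytes = 11084.1 MB.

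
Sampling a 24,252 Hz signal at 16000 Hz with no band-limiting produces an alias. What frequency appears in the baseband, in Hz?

7,748 Hz

Nyquist = 16,000/2 = 8,000 Hz; 24,252 Hz exceeds it.
Alias = |24,252 − 2×16,000| = |24,252 − 32,000| = 7,748 Hz.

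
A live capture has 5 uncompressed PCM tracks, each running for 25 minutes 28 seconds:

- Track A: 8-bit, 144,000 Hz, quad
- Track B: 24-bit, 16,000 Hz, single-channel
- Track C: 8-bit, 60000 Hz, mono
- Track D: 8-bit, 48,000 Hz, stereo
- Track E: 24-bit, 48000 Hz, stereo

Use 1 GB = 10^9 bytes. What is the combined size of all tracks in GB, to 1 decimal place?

25 minutes 28 seconds = 1,528 s.
Track A: 144,000 × 1,528 × 1 × 4 = 880,128,000 bytes.
Track B: 16,000 × 1,528 × 3 × 1 = 73,344,000 bytes.
Track C: 60,000 × 1,528 × 1 × 1 = 91,680,000 bytes.
Track D: 48,000 × 1,528 × 1 × 2 = 146,688,000 bytes.
Track E: 48,000 × 1,528 × 3 × 2 = 440,064,000 bytes.
Total = 1,631,904,000 bytes = 1.6 GB.

1.6 GB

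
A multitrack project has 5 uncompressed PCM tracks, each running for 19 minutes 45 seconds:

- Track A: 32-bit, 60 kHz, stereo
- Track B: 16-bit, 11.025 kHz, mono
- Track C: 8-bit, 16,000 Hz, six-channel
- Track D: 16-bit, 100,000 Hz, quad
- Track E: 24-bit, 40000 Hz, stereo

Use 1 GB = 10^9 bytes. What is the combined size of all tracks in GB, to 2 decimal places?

1.94 GB

19 minutes 45 seconds = 1,185 s.
Track A: 60,000 × 1,185 × 4 × 2 = 568,800,000 bytes.
Track B: 11,025 × 1,185 × 2 × 1 = 26,129,250 bytes.
Track C: 16,000 × 1,185 × 1 × 6 = 113,760,000 bytes.
Track D: 100,000 × 1,185 × 2 × 4 = 948,000,000 bytes.
Track E: 40,000 × 1,185 × 3 × 2 = 284,400,000 bytes.
Total = 1,941,089,250 bytes = 1.94 GB.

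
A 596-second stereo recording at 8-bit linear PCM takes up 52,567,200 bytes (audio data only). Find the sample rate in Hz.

44,100 Hz

Bytes = sample_rate × seconds × bytes_per_sample × channels.
sample_rate = 52,567,200 / (596 × 1 × 2) = 52,567,200 / 1,192 = 44,100 Hz.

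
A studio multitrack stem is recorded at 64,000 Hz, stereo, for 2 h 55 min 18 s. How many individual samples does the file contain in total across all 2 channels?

2 h 55 min 18 s = 10,518 s.
64,000 × 10,518 s × 2 ch = 1,346,304,000 samples.

1,346,304,000 samples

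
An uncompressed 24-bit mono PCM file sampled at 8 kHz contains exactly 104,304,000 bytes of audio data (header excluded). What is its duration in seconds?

4,346 seconds

Byte rate = 8,000 × 3 × 1 = 24,000 bytes/s.
Duration = 104,304,000 / 24,000 = 4,346 s.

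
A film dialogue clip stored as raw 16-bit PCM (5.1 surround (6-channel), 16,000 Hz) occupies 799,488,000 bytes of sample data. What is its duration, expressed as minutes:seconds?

Byte rate = 16,000 × 2 × 6 = 192,000 bytes/s.
Duration = 799,488,000 / 192,000 = 4,164 s.
4,164 s = 69:24.

69:24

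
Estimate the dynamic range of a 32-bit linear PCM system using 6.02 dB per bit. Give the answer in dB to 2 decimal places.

32 × 6.02 = 192.64 dB.

192.64 dB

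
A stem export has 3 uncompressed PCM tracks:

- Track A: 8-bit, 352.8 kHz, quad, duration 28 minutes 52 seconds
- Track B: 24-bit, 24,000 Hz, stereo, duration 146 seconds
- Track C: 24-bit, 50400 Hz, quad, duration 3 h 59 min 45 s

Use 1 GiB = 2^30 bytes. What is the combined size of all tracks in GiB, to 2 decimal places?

10.40 GiB

Track A: 28 minutes 52 seconds = 1,732 s; 352,800 × 1,732 × 1 × 4 = 2,444,198,400 bytes.
Track B: 24,000 × 146 × 3 × 2 = 21,024,000 bytes.
Track C: 3 h 59 min 45 s = 14,385 s; 50,400 × 14,385 × 3 × 4 = 8,700,048,000 bytes.
Total = 11,165,270,400 bytes = 10.40 GiB.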